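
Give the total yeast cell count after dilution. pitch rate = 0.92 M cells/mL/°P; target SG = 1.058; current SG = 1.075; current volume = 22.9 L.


V_w = V·((SG_c−1)/(SG_t−1)−1);  °P = 259 − 259/SG_t;  cells = rate·(V+V_w)·°P
V_w = 22.9·((1.075−1)/(1.058−1)−1) = 6.7121
V_final = 22.9 + 6.7121 = 29.6121
°P = 259 − 259/1.058 = 14.1985
cells = 0.92·29.6121·14.1985

386.8109 billion cells


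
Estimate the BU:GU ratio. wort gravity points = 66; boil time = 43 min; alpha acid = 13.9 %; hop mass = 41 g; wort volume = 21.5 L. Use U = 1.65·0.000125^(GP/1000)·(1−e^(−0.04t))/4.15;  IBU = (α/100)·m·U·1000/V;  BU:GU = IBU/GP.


U = 1.65·0.000125^(66/1000)·(1−e^(−0.04·43))/4.15 = 0.1804
IBU = (13.9/100)·41·0.1804·1000/21.5 = 47.8080
BU:GU = 47.8080/66

0.7244


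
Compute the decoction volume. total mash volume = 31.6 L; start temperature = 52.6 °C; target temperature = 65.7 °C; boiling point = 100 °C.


V_dec = V_total·(T_target − T_start)/(T_boil − T_start)
V_dec = 31.6·(65.7 − 52.6)/(100 − 52.6)

8.7333 L


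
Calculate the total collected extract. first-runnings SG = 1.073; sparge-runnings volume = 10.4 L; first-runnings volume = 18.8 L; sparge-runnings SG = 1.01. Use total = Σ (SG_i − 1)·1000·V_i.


first = (1.073 − 1)·1000·18.8 = 1372.4000
sparge = (1.01 − 1)·1000·10.4 = 104.0000
total = 1372.4000 + 104.0000

1476.4000 gravity·L


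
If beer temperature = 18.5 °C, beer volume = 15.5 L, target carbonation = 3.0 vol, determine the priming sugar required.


residual = 14.695·(0.01821 + 0.09011·e^(−0.04·T));  sugar = (target − residual)·4.0·V
residual = 14.695·(0.01821 + 0.09011·e^(−0.04·18.5)) = 0.8994
sugar = (3.0 − 0.8994)·4.0·15.5

130.2388 g


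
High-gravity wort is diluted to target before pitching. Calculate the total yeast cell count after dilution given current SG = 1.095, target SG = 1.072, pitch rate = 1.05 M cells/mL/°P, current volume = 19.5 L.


V_w = V·((SG_c−1)/(SG_t−1)−1);  °P = 259 − 259/SG_t;  cells = rate·(V+V_w)·°P
V_w = 19.5·((1.095−1)/(1.072−1)−1) = 6.2292
V_final = 19.5 + 6.2292 = 25.7292
°P = 259 − 259/1.072 = 17.3955
cells = 1.05·25.7292·17.3955

469.9509 billion cells


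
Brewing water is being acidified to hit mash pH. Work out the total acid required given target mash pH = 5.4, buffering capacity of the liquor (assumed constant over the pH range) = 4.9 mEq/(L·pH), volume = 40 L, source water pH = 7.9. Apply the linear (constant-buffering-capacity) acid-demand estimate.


acid = buffering capacity · (pH_source − pH_target) · V
acid = 4.9 · (7.9 − 5.4) · 40

490.0000 mEq


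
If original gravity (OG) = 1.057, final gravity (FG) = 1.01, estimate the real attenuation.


AA = (OG−FG)/(OG−1)·100;  RA = AA·0.8192
AA = (1.057 − 1.01)/(1.057 − 1)·100 = 82.4561
RA = 82.4561·0.8192

67.5481 %


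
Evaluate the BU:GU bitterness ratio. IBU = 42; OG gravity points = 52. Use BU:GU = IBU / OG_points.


BU:GU = 42 / 52

0.8077


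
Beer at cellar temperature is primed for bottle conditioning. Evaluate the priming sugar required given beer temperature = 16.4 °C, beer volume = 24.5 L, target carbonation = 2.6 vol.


residual = 14.695·(0.01821 + 0.09011·e^(−0.04·T));  sugar = (target − residual)·4.0·V
residual = 14.695·(0.01821 + 0.09011·e^(−0.04·16.4)) = 0.9547
sugar = (2.6 − 0.9547)·4.0·24.5

161.2359 g


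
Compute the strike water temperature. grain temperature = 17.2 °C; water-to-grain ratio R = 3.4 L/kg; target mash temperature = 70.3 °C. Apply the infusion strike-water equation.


T_strike = (0.41/R)·(T_mash − T_grain) + T_mash
T_strike = (0.41/3.4)·(70.3 − 17.2) + 70.3

76.7032 °C


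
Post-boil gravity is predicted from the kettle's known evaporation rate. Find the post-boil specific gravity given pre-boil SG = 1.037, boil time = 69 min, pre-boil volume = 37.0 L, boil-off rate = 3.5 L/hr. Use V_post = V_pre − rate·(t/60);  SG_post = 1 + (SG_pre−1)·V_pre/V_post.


V_post = 37.0 − 3.5·(69/60) = 32.9750
SG_post = 1 + (1.037 − 1)·37.0/32.9750

1.0415


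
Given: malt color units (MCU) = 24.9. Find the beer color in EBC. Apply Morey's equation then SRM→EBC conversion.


SRM = 1.4922·MCU^0.6859;  EBC = SRM·1.97
SRM = 1.4922·24.9^0.6859 = 13.5357
EBC = 13.5357·1.97

26.6653 EBC


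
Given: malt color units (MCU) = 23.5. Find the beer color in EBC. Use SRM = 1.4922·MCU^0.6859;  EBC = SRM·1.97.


SRM = 1.4922·23.5^0.6859 = 13.0090
EBC = 13.0090·1.97

25.6276 EBC


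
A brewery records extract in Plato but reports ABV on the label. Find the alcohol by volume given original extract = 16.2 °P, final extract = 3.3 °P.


SG = 259/(259 − P);  ABV = (OG − FG)·131.25
OG = 259/(259 − 16.2) = 1.0667
FG = 259/(259 − 3.3) = 1.0129
ABV = (1.0667 − 1.0129)·131.25

7.0633 % ABV


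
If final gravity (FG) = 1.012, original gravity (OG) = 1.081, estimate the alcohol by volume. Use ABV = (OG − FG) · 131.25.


ABV = (1.081 − 1.012) · 131.25

9.0562 % ABV


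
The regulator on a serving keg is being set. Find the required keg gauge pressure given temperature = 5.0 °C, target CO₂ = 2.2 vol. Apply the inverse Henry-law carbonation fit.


psi = vols/(0.01821 + 0.09011·e^(−0.04·T)) − 14.695
psi = 2.2/(0.01821 + 0.09011·e^(−0.04·5.0)) − 14.695

9.2217 psi


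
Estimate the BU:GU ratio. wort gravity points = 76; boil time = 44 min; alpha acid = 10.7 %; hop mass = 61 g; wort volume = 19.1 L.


U = 1.65·0.000125^(GP/1000)·(1−e^(−0.04t))/4.15;  IBU = (α/100)·m·U·1000/V;  BU:GU = IBU/GP
U = 1.65·0.000125^(76/1000)·(1−e^(−0.04·44))/4.15 = 0.1663
IBU = (10.7/100)·61·0.1663·1000/19.1 = 56.8183
BU:GU = 56.8183/76

0.7476


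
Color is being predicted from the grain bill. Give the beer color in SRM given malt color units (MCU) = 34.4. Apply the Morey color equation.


SRM = 1.4922 · MCU^0.6859
SRM = 1.4922 · 34.4^0.6859

16.8948 SRM


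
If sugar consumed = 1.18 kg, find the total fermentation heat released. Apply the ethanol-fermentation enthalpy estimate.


Q = m_sugar · 590 kJ/kg
Q = 1.18 · 590

696.2000 kJ


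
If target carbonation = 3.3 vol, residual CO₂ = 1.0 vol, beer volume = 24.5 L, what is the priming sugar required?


sugar = (target − residual)·4.0·V
sugar = (3.3 − 1.0)·4.0·24.5

225.4000 g


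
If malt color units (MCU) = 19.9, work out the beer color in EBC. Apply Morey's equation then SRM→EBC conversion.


SRM = 1.4922·MCU^0.6859;  EBC = SRM·1.97
SRM = 1.4922·19.9^0.6859 = 11.6067
EBC = 11.6067·1.97

22.8653 EBC


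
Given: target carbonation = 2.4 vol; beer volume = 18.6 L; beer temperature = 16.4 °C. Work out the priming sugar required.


residual = 14.695·(0.01821 + 0.09011·e^(−0.04·T));  sugar = (target − residual)·4.0·V
residual = 14.695·(0.01821 + 0.09011·e^(−0.04·16.4)) = 0.9547
sugar = (2.4 − 0.9547)·4.0·18.6

107.5276 g


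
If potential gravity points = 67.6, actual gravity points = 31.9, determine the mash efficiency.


efficiency = actual / potential × 100
efficiency = 31.9 / 67.6 × 100

47.1893 %


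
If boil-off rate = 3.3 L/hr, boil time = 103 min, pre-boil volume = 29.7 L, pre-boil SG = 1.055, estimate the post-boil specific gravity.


V_post = V_pre − rate·(t/60);  SG_post = 1 + (SG_pre−1)·V_pre/V_post
V_post = 29.7 − 3.3·(103/60) = 24.0350
SG_post = 1 + (1.055 − 1)·29.7/24.0350

1.0680


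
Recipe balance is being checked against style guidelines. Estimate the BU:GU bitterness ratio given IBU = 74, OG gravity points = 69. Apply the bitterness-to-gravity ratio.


BU:GU = IBU / OG_points
BU:GU = 74 / 69

1.0725


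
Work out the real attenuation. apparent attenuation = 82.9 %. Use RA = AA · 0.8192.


RA = 82.9 · 0.8192

67.9117 %


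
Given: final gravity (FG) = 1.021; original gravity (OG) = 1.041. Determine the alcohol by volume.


ABV = (OG − FG) · 131.25
ABV = (1.041 − 1.021) · 131.25

2.6250 % ABV


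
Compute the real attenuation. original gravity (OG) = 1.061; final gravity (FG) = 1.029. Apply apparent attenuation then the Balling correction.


AA = (OG−FG)/(OG−1)·100;  RA = AA·0.8192
AA = (1.061 − 1.029)/(1.061 − 1)·100 = 52.4590
RA = 52.4590·0.8192

42.9744 %


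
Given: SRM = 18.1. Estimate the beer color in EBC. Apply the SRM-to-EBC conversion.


EBC = SRM · 1.97
EBC = 18.1 · 1.97

35.6570 EBC


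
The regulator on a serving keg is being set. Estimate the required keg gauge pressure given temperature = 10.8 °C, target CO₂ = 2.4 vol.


psi = vols/(0.01821 + 0.09011·e^(−0.04·T)) − 14.695
psi = 2.4/(0.01821 + 0.09011·e^(−0.04·10.8)) − 14.695

16.5916 psi


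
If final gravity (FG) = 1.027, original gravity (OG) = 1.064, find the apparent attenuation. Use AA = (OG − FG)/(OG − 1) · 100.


AA = (1.064 − 1.027)/(1.064 − 1) · 100

57.8125 %


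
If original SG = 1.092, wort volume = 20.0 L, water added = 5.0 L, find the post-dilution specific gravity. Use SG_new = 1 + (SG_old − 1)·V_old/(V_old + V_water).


pts = (1.092 − 1)·1000·20.0/(20.0 + 5.0) = 73.6000
SG_new = 1 + 73.6000/1000

1.0736


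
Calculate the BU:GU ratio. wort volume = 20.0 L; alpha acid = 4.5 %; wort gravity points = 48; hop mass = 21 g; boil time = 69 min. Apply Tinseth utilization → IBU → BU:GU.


U = 1.65·0.000125^(GP/1000)·(1−e^(−0.04t))/4.15;  IBU = (α/100)·m·U·1000/V;  BU:GU = IBU/GP
U = 1.65·0.000125^(48/1000)·(1−e^(−0.04·69))/4.15 = 0.2419
IBU = (4.5/100)·21·0.2419·1000/20.0 = 11.4312
BU:GU = 11.4312/48

0.2382


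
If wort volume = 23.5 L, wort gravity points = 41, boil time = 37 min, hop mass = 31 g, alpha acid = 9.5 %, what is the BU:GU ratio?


U = 1.65·0.000125^(GP/1000)·(1−e^(−0.04t))/4.15;  IBU = (α/100)·m·U·1000/V;  BU:GU = IBU/GP
U = 1.65·0.000125^(41/1000)·(1−e^(−0.04·37))/4.15 = 0.2124
IBU = (9.5/100)·31·0.2124·1000/23.5 = 26.6224
BU:GU = 26.6224/41

0.6493


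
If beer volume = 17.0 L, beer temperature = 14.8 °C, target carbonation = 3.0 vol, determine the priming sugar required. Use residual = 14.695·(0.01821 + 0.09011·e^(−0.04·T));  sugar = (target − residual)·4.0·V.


residual = 14.695·(0.01821 + 0.09011·e^(−0.04·14.8)) = 1.0002
sugar = (3.0 − 1.0002)·4.0·17.0

135.9897 g


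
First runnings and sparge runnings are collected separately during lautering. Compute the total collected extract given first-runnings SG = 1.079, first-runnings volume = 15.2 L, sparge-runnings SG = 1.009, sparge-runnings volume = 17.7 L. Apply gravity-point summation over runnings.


total = Σ (SG_i − 1)·1000·V_i
first = (1.079 − 1)·1000·15.2 = 1200.8000
sparge = (1.009 − 1)·1000·17.7 = 159.3000
total = 1200.8000 + 159.3000

1360.1000 gravity·L


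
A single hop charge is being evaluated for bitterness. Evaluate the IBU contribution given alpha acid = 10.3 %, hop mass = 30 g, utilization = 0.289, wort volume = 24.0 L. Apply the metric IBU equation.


IBU = (α/100)·mass·U·1000 / V
IBU = (10.3/100)·30·0.289·1000 / 24.0

37.2088 IBU


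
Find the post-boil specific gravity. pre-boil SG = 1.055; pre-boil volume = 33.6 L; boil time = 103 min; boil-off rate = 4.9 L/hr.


V_post = V_pre − rate·(t/60);  SG_post = 1 + (SG_pre−1)·V_pre/V_post
V_post = 33.6 − 4.9·(103/60) = 25.1883
SG_post = 1 + (1.055 − 1)·33.6/25.1883

1.0734


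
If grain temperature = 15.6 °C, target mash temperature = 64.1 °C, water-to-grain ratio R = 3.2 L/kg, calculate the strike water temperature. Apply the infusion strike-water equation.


T_strike = (0.41/R)·(T_mash − T_grain) + T_mash
T_strike = (0.41/3.2)·(64.1 − 15.6) + 64.1

70.3141 °C


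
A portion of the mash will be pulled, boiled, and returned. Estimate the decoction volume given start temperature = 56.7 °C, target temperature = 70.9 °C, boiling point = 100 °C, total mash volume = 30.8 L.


V_dec = V_total·(T_target − T_start)/(T_boil − T_start)
V_dec = 30.8·(70.9 − 56.7)/(100 − 56.7)

10.1007 L


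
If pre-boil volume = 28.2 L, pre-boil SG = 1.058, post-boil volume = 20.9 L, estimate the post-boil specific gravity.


SG_post = 1 + (SG_pre − 1)·V_pre/V_post
pts_pre = (1.058 − 1)·1000 = 58.0000
pts_post = 58.0000·28.2/20.9 = 78.2584
SG_post = 1 + 78.2584/1000

1.0783


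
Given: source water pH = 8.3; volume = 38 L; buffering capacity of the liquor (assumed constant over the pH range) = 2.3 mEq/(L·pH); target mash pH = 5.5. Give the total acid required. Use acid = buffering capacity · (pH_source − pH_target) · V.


acid = 2.3 · (8.3 − 5.5) · 38

244.7200 mEq


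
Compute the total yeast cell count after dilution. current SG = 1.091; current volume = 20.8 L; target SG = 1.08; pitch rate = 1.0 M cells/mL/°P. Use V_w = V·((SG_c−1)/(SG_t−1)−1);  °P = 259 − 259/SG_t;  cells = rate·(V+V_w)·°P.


V_w = 20.8·((1.091−1)/(1.08−1)−1) = 2.8600
V_final = 20.8 + 2.8600 = 23.6600
°P = 259 − 259/1.08 = 19.1852
cells = 1.0·23.6600·19.1852

453.9215 billion cells


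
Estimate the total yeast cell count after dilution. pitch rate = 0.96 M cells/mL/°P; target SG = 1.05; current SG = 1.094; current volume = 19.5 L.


V_w = V·((SG_c−1)/(SG_t−1)−1);  °P = 259 − 259/SG_t;  cells = rate·(V+V_w)·°P
V_w = 19.5·((1.094−1)/(1.05−1)−1) = 17.1600
V_final = 19.5 + 17.1600 = 36.6600
°P = 259 − 259/1.05 = 12.3333
cells = 0.96·36.6600·12.3333

434.0544 billion cells


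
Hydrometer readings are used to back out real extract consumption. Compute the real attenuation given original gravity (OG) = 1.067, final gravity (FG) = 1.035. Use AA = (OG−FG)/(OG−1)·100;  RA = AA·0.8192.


AA = (1.067 − 1.035)/(1.067 − 1)·100 = 47.7612
RA = 47.7612·0.8192

39.1260 %


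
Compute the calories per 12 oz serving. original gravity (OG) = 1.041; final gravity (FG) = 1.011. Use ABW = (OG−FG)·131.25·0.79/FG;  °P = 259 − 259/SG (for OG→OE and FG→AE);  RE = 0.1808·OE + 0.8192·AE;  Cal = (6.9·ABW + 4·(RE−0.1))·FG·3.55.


ABW = (1.041 − 1.011)·131.25·0.79/1.011 = 3.0768
OE = 259 − 259/1.041 = 10.2008 °P
AE = 259 − 259/1.011 = 2.8180 °P
RE = 0.1808·10.2008 + 0.8192·2.8180 = 4.1528 °P
Cal = (6.9·3.0768 + 4·(4.1528−0.1))·1.011·3.55

134.3777 kcal


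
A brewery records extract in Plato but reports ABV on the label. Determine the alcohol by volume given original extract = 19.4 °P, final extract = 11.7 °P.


SG = 259/(259 − P);  ABV = (OG − FG)·131.25
OG = 259/(259 − 19.4) = 1.0810
FG = 259/(259 − 11.7) = 1.0473
ABV = (1.0810 − 1.0473)·131.25

4.4175 % ABV


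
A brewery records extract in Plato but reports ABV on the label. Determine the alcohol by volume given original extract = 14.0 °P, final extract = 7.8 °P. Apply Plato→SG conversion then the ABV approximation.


SG = 259/(259 − P);  ABV = (OG − FG)·131.25
OG = 259/(259 − 14.0) = 1.0571
FG = 259/(259 − 7.8) = 1.0311
ABV = (1.0571 − 1.0311)·131.25

3.4246 % ABV


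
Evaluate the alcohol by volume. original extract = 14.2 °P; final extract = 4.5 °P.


SG = 259/(259 − P);  ABV = (OG − FG)·131.25
OG = 259/(259 − 14.2) = 1.0580
FG = 259/(259 − 4.5) = 1.0177
ABV = (1.0580 − 1.0177)·131.25

5.2926 % ABV


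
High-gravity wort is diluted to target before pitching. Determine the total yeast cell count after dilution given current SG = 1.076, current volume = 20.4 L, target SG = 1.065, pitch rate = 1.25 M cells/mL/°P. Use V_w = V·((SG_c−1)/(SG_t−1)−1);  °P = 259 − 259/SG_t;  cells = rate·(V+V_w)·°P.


V_w = 20.4·((1.076−1)/(1.065−1)−1) = 3.4523
V_final = 20.4 + 3.4523 = 23.8523
°P = 259 − 259/1.065 = 15.8075
cells = 1.25·23.8523·15.8075

471.3070 billion cells


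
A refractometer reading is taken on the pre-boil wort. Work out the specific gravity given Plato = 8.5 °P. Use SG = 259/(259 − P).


SG = 259/(259 − 8.5)

1.0339


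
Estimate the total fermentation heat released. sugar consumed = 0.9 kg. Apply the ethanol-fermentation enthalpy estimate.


Q = m_sugar · 590 kJ/kg
Q = 0.9 · 590

531.0000 kJ


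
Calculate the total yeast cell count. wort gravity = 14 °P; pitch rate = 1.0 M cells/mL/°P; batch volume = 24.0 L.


cells (billions) = rate · V_L · °P
cells = 1.0 · 24.0 · 14

336.0000 billion cells


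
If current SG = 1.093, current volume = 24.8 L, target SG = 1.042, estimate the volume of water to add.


V_water = V·((SG_curr − 1)/(SG_target − 1) − 1)
V_water = 24.8·((1.093 − 1)/(1.042 − 1) − 1)

30.1143 L


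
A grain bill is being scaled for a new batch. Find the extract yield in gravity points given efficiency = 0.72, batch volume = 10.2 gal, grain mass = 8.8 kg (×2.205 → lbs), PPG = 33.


points = lbs × PPG × eff / vol
lbs = 8.8 × 2.205 = 19.4040
points = 19.4040 × 33 × 0.72 / 10.2

45.1999 points


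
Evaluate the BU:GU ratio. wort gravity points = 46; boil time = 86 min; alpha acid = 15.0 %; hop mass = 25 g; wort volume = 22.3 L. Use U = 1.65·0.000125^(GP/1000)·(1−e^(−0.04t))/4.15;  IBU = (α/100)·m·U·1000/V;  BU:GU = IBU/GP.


U = 1.65·0.000125^(46/1000)·(1−e^(−0.04·86))/4.15 = 0.2545
IBU = (15.0/100)·25·0.2545·1000/22.3 = 42.8022
BU:GU = 42.8022/46

0.9305


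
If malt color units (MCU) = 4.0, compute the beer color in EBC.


SRM = 1.4922·MCU^0.6859;  EBC = SRM·1.97
SRM = 1.4922·4.0^0.6859 = 3.8617
EBC = 3.8617·1.97

7.6076 EBC


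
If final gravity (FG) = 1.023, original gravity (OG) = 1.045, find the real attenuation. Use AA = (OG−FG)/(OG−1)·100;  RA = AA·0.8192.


AA = (1.045 − 1.023)/(1.045 − 1)·100 = 48.8889
RA = 48.8889·0.8192

40.0498 %


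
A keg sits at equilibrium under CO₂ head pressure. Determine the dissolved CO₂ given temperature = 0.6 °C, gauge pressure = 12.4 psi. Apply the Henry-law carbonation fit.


vols = (P + 14.695)·(0.01821 + 0.09011·e^(−0.04·T))
vols = (12.4 + 14.695)·(0.01821 + 0.09011·e^(−0.04·0.6))

2.8770 volumes


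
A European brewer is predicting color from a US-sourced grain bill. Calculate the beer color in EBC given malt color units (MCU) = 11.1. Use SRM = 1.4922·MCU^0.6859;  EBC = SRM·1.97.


SRM = 1.4922·11.1^0.6859 = 7.7770
EBC = 7.7770·1.97

15.3208 EBC


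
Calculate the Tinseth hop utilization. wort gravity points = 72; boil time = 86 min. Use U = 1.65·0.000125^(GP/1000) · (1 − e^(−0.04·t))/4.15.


bigness = 1.65·0.000125^(72/1000) = 0.8639
boil_factor = (1 − e^(−0.04·86))/4.15 = 0.2332
U = 0.8639 · 0.2332

0.2015


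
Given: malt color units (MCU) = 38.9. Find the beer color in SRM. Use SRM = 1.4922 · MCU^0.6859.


SRM = 1.4922 · 38.9^0.6859

18.3812 SRM


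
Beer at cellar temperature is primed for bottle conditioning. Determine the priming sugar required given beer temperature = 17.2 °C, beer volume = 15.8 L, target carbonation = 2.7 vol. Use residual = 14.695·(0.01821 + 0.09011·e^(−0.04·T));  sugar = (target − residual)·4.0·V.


residual = 14.695·(0.01821 + 0.09011·e^(−0.04·17.2)) = 0.9331
sugar = (2.7 − 0.9331)·4.0·15.8

111.6683 g


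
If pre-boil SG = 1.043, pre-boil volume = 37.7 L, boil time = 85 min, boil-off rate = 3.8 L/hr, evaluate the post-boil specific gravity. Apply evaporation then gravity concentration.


V_post = V_pre − rate·(t/60);  SG_post = 1 + (SG_pre−1)·V_pre/V_post
V_post = 37.7 − 3.8·(85/60) = 32.3167
SG_post = 1 + (1.043 − 1)·37.7/32.3167

1.0502


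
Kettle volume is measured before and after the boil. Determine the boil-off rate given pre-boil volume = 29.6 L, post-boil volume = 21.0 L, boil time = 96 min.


rate = (V_pre − V_post) / (t_min/60)
rate = (29.6 − 21.0) / (96/60)

5.3750 L/hr


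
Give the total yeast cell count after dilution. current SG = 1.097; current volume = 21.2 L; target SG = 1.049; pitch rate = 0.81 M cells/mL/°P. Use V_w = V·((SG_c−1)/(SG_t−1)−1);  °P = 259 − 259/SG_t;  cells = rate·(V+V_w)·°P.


V_w = 21.2·((1.097−1)/(1.049−1)−1) = 20.7673
V_final = 21.2 + 20.7673 = 41.9673
°P = 259 − 259/1.049 = 12.0982
cells = 0.81·41.9673·12.0982

411.2604 billion cells


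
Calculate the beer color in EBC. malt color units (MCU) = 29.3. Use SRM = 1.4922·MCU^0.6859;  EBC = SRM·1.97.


SRM = 1.4922·29.3^0.6859 = 15.1339
EBC = 15.1339·1.97

29.8138 EBC


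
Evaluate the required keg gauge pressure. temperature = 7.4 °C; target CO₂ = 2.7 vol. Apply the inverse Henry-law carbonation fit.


psi = vols/(0.01821 + 0.09011·e^(−0.04·T)) − 14.695
psi = 2.7/(0.01821 + 0.09011·e^(−0.04·7.4)) − 14.695

16.9830 psi


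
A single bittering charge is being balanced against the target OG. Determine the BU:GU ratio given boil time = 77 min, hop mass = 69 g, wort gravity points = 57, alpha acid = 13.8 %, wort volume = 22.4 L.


U = 1.65·0.000125^(GP/1000)·(1−e^(−0.04t))/4.15;  IBU = (α/100)·m·U·1000/V;  BU:GU = IBU/GP
U = 1.65·0.000125^(57/1000)·(1−e^(−0.04·77))/4.15 = 0.2273
IBU = (13.8/100)·69·0.2273·1000/22.4 = 96.6066
BU:GU = 96.6066/57

1.6949


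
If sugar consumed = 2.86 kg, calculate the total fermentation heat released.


Q = m_sugar · 590 kJ/kg
Q = 2.86 · 590

1687.4000 kJ


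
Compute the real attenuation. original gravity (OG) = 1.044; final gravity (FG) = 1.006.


AA = (OG−FG)/(OG−1)·100;  RA = AA·0.8192
AA = (1.044 − 1.006)/(1.044 − 1)·100 = 86.3636
RA = 86.3636·0.8192

70.7491 %


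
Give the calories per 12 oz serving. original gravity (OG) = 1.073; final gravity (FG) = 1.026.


ABW = (OG−FG)·131.25·0.79/FG;  °P = 259 − 259/SG (for OG→OE and FG→AE);  RE = 0.1808·OE + 0.8192·AE;  Cal = (6.9·ABW + 4·(RE−0.1))·FG·3.55
ABW = (1.073 − 1.026)·131.25·0.79/1.026 = 4.7498
OE = 259 − 259/1.073 = 17.6207 °P
AE = 259 − 259/1.026 = 6.5634 °P
RE = 0.1808·17.6207 + 0.8192·6.5634 = 8.5625 °P
Cal = (6.9·4.7498 + 4·(8.5625−0.1))·1.026·3.55

242.6639 kcal


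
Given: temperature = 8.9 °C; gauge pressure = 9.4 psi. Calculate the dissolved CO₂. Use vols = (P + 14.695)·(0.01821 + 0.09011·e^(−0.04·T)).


vols = (9.4 + 14.695)·(0.01821 + 0.09011·e^(−0.04·8.9))

1.9596 volumes


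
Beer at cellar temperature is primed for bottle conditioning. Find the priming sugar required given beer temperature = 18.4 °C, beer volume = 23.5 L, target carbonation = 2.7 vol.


residual = 14.695·(0.01821 + 0.09011·e^(−0.04·T));  sugar = (target − residual)·4.0·V
residual = 14.695·(0.01821 + 0.09011·e^(−0.04·18.4)) = 0.9019
sugar = (2.7 − 0.9019)·4.0·23.5

169.0208 g


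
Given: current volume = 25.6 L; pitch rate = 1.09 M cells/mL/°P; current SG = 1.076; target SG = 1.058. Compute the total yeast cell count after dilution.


V_w = V·((SG_c−1)/(SG_t−1)−1);  °P = 259 − 259/SG_t;  cells = rate·(V+V_w)·°P
V_w = 25.6·((1.076−1)/(1.058−1)−1) = 7.9448
V_final = 25.6 + 7.9448 = 33.5448
°P = 259 − 259/1.058 = 14.1985
cells = 1.09·33.5448·14.1985

519.1515 billion cells


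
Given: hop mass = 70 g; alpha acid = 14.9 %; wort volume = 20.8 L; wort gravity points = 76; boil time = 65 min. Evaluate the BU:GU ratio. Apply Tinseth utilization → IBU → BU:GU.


U = 1.65·0.000125^(GP/1000)·(1−e^(−0.04t))/4.15;  IBU = (α/100)·m·U·1000/V;  BU:GU = IBU/GP
U = 1.65·0.000125^(76/1000)·(1−e^(−0.04·65))/4.15 = 0.1859
IBU = (14.9/100)·70·0.1859·1000/20.8 = 93.2190
BU:GU = 93.2190/76

1.2266


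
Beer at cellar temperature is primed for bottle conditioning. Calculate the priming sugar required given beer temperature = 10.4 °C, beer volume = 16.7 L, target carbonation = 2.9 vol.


residual = 14.695·(0.01821 + 0.09011·e^(−0.04·T));  sugar = (target − residual)·4.0·V
residual = 14.695·(0.01821 + 0.09011·e^(−0.04·10.4)) = 1.1411
sugar = (2.9 − 1.1411)·4.0·16.7

117.4930 g


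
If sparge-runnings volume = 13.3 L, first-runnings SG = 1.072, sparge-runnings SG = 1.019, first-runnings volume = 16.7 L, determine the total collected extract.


total = Σ (SG_i − 1)·1000·V_i
first = (1.072 − 1)·1000·16.7 = 1202.4000
sparge = (1.019 − 1)·1000·13.3 = 252.7000
total = 1202.4000 + 252.7000

1455.1000 gravity·L


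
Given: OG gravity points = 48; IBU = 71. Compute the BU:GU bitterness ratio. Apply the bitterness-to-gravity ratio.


BU:GU = IBU / OG_points
BU:GU = 71 / 48

1.4792


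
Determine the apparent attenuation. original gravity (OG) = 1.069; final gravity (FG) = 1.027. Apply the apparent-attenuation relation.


AA = (OG − FG)/(OG − 1) · 100
AA = (1.069 − 1.027)/(1.069 − 1) · 100

60.8696 %


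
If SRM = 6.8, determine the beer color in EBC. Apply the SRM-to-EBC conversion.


EBC = SRM · 1.97
EBC = 6.8 · 1.97

13.3960 EBC


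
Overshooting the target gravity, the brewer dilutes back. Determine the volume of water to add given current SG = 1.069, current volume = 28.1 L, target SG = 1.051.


V_water = V·((SG_curr − 1)/(SG_target − 1) − 1)
V_water = 28.1·((1.069 − 1)/(1.051 − 1) − 1)

9.9176 L


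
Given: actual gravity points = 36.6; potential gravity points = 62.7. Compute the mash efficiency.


efficiency = actual / potential × 100
efficiency = 36.6 / 62.7 × 100

58.3732 %


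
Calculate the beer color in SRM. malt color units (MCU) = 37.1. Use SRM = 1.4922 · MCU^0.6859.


SRM = 1.4922 · 37.1^0.6859

17.7935 SRM


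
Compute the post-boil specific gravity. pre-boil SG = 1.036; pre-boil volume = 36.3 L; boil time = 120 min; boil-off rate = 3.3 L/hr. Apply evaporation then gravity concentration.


V_post = V_pre − rate·(t/60);  SG_post = 1 + (SG_pre−1)·V_pre/V_post
V_post = 36.3 − 3.3·(120/60) = 29.7000
SG_post = 1 + (1.036 − 1)·36.3/29.7000

1.0440


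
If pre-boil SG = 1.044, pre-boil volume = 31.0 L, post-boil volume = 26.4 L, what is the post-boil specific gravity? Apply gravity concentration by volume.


SG_post = 1 + (SG_pre − 1)·V_pre/V_post
pts_pre = (1.044 − 1)·1000 = 44.0000
pts_post = 44.0000·31.0/26.4 = 51.6667
SG_post = 1 + 51.6667/1000

1.0517


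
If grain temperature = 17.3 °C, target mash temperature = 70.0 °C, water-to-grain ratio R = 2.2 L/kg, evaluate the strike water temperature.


T_strike = (0.41/R)·(T_mash − T_grain) + T_mash
T_strike = (0.41/2.2)·(70.0 − 17.3) + 70.0

79.8214 °C


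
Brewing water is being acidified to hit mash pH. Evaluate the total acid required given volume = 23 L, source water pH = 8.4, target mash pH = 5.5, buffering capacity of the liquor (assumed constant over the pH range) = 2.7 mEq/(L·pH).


acid = buffering capacity · (pH_source − pH_target) · V
acid = 2.7 · (8.4 − 5.5) · 23

180.0900 mEq


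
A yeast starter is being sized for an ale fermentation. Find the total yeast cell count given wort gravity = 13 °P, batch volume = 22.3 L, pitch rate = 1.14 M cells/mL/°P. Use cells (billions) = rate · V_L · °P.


cells = 1.14 · 22.3 · 13

330.4860 billion cells


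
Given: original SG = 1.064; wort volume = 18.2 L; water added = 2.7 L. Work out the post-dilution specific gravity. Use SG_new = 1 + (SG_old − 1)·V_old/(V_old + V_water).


pts = (1.064 − 1)·1000·18.2/(18.2 + 2.7) = 55.7321
SG_new = 1 + 55.7321/1000

1.0557


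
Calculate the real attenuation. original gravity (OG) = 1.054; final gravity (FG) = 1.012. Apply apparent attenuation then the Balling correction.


AA = (OG−FG)/(OG−1)·100;  RA = AA·0.8192
AA = (1.054 − 1.012)/(1.054 − 1)·100 = 77.7778
RA = 77.7778·0.8192

63.7156 %


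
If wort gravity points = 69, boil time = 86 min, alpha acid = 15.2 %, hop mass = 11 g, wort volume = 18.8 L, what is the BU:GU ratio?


U = 1.65·0.000125^(GP/1000)·(1−e^(−0.04t))/4.15;  IBU = (α/100)·m·U·1000/V;  BU:GU = IBU/GP
U = 1.65·0.000125^(69/1000)·(1−e^(−0.04·86))/4.15 = 0.2070
IBU = (15.2/100)·11·0.2070·1000/18.8 = 18.4097
BU:GU = 18.4097/69

0.2668


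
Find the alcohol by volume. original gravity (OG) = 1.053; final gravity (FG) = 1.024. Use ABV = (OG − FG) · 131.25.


ABV = (1.053 − 1.024) · 131.25

3.8062 % ABV


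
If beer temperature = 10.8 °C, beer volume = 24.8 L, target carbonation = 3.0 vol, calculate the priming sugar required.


residual = 14.695·(0.01821 + 0.09011·e^(−0.04·T));  sugar = (target − residual)·4.0·V
residual = 14.695·(0.01821 + 0.09011·e^(−0.04·10.8)) = 1.1273
sugar = (3.0 − 1.1273)·4.0·24.8

185.7761 g


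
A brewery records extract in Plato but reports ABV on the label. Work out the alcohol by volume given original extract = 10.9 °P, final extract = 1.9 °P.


SG = 259/(259 − P);  ABV = (OG − FG)·131.25
OG = 259/(259 − 10.9) = 1.0439
FG = 259/(259 − 1.9) = 1.0074
ABV = (1.0439 − 1.0074)·131.25

4.7964 % ABV


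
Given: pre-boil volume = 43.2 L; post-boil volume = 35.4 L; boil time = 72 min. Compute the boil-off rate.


rate = (V_pre − V_post) / (t_min/60)
rate = (43.2 − 35.4) / (72/60)

6.5000 L/hr


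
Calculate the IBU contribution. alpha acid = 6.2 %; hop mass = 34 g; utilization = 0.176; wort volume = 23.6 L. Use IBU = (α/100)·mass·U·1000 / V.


IBU = (6.2/100)·34·0.176·1000 / 23.6

15.7207 IBU


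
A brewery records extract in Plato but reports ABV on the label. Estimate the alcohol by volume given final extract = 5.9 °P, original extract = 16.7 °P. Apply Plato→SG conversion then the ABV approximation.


SG = 259/(259 − P);  ABV = (OG − FG)·131.25
OG = 259/(259 − 16.7) = 1.0689
FG = 259/(259 − 5.9) = 1.0233
ABV = (1.0689 − 1.0233)·131.25

5.9866 % ABV


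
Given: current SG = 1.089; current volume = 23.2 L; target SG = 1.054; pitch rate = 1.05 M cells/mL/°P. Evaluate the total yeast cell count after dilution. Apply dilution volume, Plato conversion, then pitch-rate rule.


V_w = V·((SG_c−1)/(SG_t−1)−1);  °P = 259 − 259/SG_t;  cells = rate·(V+V_w)·°P
V_w = 23.2·((1.089−1)/(1.054−1)−1) = 15.0370
V_final = 23.2 + 15.0370 = 38.2370
°P = 259 − 259/1.054 = 13.2694
cells = 1.05·38.2370·13.2694

532.7537 billion cells


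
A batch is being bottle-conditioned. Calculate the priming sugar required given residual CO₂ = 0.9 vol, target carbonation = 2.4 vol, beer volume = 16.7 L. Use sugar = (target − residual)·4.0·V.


sugar = (2.4 − 0.9)·4.0·16.7

100.2000 g


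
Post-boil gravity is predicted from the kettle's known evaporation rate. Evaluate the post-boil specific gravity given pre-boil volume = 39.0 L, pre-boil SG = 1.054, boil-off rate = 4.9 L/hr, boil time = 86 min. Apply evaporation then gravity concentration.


V_post = V_pre − rate·(t/60);  SG_post = 1 + (SG_pre−1)·V_pre/V_post
V_post = 39.0 − 4.9·(86/60) = 31.9767
SG_post = 1 + (1.054 − 1)·39.0/31.9767

1.0659


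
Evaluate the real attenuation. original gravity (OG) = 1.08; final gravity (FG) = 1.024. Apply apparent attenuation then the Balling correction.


AA = (OG−FG)/(OG−1)·100;  RA = AA·0.8192
AA = (1.08 − 1.024)/(1.08 − 1)·100 = 70.0000
RA = 70.0000·0.8192

57.3440 %


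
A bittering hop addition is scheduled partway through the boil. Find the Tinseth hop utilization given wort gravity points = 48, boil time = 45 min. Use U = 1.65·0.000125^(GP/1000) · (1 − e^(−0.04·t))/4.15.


bigness = 1.65·0.000125^(48/1000) = 1.0719
boil_factor = (1 − e^(−0.04·45))/4.15 = 0.2011
U = 1.0719 · 0.2011

0.2156


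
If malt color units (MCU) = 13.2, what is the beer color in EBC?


SRM = 1.4922·MCU^0.6859;  EBC = SRM·1.97
SRM = 1.4922·13.2^0.6859 = 8.7585
EBC = 8.7585·1.97

17.2542 EBC


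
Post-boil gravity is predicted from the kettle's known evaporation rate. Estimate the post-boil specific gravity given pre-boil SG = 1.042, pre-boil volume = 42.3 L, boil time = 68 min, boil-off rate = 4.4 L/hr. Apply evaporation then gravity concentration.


V_post = V_pre − rate·(t/60);  SG_post = 1 + (SG_pre−1)·V_pre/V_post
V_post = 42.3 − 4.4·(68/60) = 37.3133
SG_post = 1 + (1.042 − 1)·42.3/37.3133

1.0476


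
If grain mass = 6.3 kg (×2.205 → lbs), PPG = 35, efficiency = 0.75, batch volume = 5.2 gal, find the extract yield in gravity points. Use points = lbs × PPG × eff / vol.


lbs = 6.3 × 2.205 = 13.8915
points = 13.8915 × 35 × 0.75 / 5.2

70.1254 points


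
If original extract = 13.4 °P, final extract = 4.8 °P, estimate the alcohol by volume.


SG = 259/(259 − P);  ABV = (OG − FG)·131.25
OG = 259/(259 − 13.4) = 1.0546
FG = 259/(259 − 4.8) = 1.0189
ABV = (1.0546 − 1.0189)·131.25

4.6827 % ABV


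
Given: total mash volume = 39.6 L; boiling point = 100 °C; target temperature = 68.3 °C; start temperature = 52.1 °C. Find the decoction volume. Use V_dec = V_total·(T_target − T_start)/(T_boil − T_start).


V_dec = 39.6·(68.3 − 52.1)/(100 − 52.1)

13.3929 L


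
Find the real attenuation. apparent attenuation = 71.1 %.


RA = AA · 0.8192
RA = 71.1 · 0.8192

58.2451 %


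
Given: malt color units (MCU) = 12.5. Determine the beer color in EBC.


SRM = 1.4922·MCU^0.6859;  EBC = SRM·1.97
SRM = 1.4922·12.5^0.6859 = 8.4372
EBC = 8.4372·1.97

16.6213 EBC


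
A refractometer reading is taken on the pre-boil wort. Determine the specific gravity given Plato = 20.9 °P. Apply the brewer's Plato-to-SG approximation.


SG = 259/(259 − P)
SG = 259/(259 − 20.9)

1.0878


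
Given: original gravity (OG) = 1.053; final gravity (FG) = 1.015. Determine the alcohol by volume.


ABV = (OG − FG) · 131.25
ABV = (1.053 − 1.015) · 131.25

4.9875 % ABV


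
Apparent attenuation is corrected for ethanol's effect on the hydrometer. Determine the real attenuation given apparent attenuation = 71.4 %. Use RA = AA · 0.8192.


RA = 71.4 · 0.8192

58.4909 %


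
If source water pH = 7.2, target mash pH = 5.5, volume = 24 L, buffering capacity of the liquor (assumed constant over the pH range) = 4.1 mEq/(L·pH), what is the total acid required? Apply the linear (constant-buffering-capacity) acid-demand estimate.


acid = buffering capacity · (pH_source − pH_target) · V
acid = 4.1 · (7.2 − 5.5) · 24

167.2800 mEq


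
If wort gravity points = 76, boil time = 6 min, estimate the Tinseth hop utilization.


U = 1.65·0.000125^(GP/1000) · (1 − e^(−0.04·t))/4.15
bigness = 1.65·0.000125^(76/1000) = 0.8334
boil_factor = (1 − e^(−0.04·6))/4.15 = 0.0514
U = 0.8334 · 0.0514

0.0428


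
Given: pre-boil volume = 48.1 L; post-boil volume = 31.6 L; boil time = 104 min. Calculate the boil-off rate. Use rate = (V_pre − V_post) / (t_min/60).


rate = (48.1 − 31.6) / (104/60)

9.5192 L/hr


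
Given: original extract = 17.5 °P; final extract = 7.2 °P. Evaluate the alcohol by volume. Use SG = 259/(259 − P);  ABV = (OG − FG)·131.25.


OG = 259/(259 − 17.5) = 1.0725
FG = 259/(259 − 7.2) = 1.0286
ABV = (1.0725 − 1.0286)·131.25

5.7579 % ABV


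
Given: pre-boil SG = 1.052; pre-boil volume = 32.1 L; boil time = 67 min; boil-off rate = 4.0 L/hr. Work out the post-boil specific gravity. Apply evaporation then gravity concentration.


V_post = V_pre − rate·(t/60);  SG_post = 1 + (SG_pre−1)·V_pre/V_post
V_post = 32.1 − 4.0·(67/60) = 27.6333
SG_post = 1 + (1.052 − 1)·32.1/27.6333

1.0604


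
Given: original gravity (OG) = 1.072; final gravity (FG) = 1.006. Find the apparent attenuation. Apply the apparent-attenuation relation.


AA = (OG − FG)/(OG − 1) · 100
AA = (1.072 − 1.006)/(1.072 − 1) · 100

91.6667 %


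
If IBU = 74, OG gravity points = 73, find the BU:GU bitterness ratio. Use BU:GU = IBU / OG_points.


BU:GU = 74 / 73

1.0137


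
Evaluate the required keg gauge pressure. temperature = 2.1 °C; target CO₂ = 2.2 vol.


psi = vols/(0.01821 + 0.09011·e^(−0.04·T)) − 14.695
psi = 2.2/(0.01821 + 0.09011·e^(−0.04·2.1)) − 14.695

7.0743 psi


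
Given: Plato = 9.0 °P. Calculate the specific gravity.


SG = 259/(259 − P)
SG = 259/(259 − 9.0)

1.0360


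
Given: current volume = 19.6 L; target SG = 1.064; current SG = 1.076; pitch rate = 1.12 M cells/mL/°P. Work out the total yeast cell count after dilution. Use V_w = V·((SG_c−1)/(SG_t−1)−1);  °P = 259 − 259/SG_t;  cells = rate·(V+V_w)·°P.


V_w = 19.6·((1.076−1)/(1.064−1)−1) = 3.6750
V_final = 19.6 + 3.6750 = 23.2750
°P = 259 − 259/1.064 = 15.5789
cells = 1.12·23.2750·15.5789

406.1120 billion cells


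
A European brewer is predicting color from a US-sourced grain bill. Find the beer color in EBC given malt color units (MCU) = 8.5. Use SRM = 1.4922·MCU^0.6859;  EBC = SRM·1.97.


SRM = 1.4922·8.5^0.6859 = 6.4761
EBC = 6.4761·1.97

12.7580 EBC


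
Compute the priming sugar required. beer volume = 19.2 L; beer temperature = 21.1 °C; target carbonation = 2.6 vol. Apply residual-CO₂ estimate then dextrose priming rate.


residual = 14.695·(0.01821 + 0.09011·e^(−0.04·T));  sugar = (target − residual)·4.0·V
residual = 14.695·(0.01821 + 0.09011·e^(−0.04·21.1)) = 0.8370
sugar = (2.6 − 0.8370)·4.0·19.2

135.4007 g


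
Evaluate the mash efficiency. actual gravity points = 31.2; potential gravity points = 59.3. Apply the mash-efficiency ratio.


efficiency = actual / potential × 100
efficiency = 31.2 / 59.3 × 100

52.6138 %


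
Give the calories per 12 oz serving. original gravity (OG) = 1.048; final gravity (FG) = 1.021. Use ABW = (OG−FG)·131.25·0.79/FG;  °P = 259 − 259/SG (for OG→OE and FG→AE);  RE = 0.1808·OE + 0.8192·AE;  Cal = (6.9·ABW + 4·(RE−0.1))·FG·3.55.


ABW = (1.048 − 1.021)·131.25·0.79/1.021 = 2.7420
OE = 259 − 259/1.048 = 11.8626 °P
AE = 259 − 259/1.021 = 5.3271 °P
RE = 0.1808·11.8626 + 0.8192·5.3271 = 6.5087 °P
Cal = (6.9·2.7420 + 4·(6.5087−0.1))·1.021·3.55

161.4905 kcal


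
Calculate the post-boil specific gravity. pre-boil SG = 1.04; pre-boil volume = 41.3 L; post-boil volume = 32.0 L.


SG_post = 1 + (SG_pre − 1)·V_pre/V_post
pts_pre = (1.04 − 1)·1000 = 40.0000
pts_post = 40.0000·41.3/32.0 = 51.6250
SG_post = 1 + 51.6250/1000

1.0516


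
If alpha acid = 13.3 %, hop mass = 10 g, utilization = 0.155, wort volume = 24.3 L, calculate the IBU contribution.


IBU = (α/100)·mass·U·1000 / V
IBU = (13.3/100)·10·0.155·1000 / 24.3

8.4835 IBU


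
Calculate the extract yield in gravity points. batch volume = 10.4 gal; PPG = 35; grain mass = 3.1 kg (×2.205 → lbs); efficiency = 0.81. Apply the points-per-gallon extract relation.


points = lbs × PPG × eff / vol
lbs = 3.1 × 2.205 = 6.8355
points = 6.8355 × 35 × 0.81 / 10.4

18.6333 points


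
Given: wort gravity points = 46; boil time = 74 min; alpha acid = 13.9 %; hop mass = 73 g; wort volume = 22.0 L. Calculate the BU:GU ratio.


U = 1.65·0.000125^(GP/1000)·(1−e^(−0.04t))/4.15;  IBU = (α/100)·m·U·1000/V;  BU:GU = IBU/GP
U = 1.65·0.000125^(46/1000)·(1−e^(−0.04·74))/4.15 = 0.2493
IBU = (13.9/100)·73·0.2493·1000/22.0 = 115.0006
BU:GU = 115.0006/46

2.5000


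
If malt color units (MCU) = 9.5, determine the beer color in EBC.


SRM = 1.4922·MCU^0.6859;  EBC = SRM·1.97
SRM = 1.4922·9.5^0.6859 = 6.9895
EBC = 6.9895·1.97

13.7694 EBC


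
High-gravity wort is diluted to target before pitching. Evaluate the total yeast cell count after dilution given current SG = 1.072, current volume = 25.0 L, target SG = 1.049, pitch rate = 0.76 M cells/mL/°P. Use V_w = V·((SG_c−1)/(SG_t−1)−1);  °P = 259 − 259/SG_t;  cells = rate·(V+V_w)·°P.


V_w = 25.0·((1.072−1)/(1.049−1)−1) = 11.7347
V_final = 25.0 + 11.7347 = 36.7347
°P = 259 − 259/1.049 = 12.0982
cells = 0.76·36.7347·12.0982

337.7617 billion cells
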